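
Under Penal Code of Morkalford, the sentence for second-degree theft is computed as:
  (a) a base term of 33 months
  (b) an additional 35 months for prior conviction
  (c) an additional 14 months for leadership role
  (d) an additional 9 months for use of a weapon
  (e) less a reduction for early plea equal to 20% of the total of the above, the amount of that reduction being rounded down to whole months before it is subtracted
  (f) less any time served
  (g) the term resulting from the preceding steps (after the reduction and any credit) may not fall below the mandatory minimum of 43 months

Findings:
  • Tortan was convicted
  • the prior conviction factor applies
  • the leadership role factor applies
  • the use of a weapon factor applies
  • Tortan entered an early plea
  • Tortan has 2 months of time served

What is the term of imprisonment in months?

Prior conviction enhancement: +35 months
Leadership role enhancement: +14 months
Use of a weapon enhancement: +9 months
Adjusted term: 33 months + 35 months + 14 months + 9 months = 91 months
Early plea reduction: 20% of 91 months = 18 months (rounded down)
After reduction: 91 − 18 = 73 months
Less time served: 73 months − 2 months = 71 months
Minimum 43 months: 71 months meets the minimum, no increase.

71 months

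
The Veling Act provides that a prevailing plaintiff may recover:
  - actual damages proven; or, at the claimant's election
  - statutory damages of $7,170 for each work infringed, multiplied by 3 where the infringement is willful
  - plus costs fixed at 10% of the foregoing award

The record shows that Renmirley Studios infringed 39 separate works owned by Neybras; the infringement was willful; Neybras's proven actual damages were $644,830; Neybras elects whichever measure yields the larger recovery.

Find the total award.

$922,779

Statutory damages: 39 × $7,170 = $279,630
Trebled: 3 × $279,630 = $838,890
Greater of actual damages ($644,830) or enhanced statutory damages ($838,890): $838,890
Costs: 10% of $838,890 = $83,889
Award plus costs: $838,890 + $83,889 = $922,779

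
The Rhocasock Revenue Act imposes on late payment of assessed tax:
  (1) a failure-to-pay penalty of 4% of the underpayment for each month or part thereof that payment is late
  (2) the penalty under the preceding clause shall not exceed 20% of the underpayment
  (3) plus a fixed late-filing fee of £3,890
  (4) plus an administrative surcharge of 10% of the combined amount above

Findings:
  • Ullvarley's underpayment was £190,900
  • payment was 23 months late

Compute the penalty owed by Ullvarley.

Accrued rate: 4% × 23 = 92%, capped at 20% → 20%
Failure-to-pay penalty: 20% of £190,900 = £38,180
Penalty before surcharge: £38,180 + £3,890 = £42,070
Administrative surcharge: 10% of £42,070 = £4,207
Total penalty: £42,070 + £4,207 = £46,277

£46,277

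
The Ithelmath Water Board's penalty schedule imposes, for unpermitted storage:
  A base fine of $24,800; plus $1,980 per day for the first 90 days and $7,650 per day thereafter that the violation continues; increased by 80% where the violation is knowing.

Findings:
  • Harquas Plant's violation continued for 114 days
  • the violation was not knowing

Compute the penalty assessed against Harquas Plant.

$386,600

First 90 days: 90 × $1,980 = $178,200
Remaining days: (114 − 90) × $7,650 = $183,600
Per-day component: $178,200 + $183,600 = $361,800
Base plus per-day: $24,800 + $361,800 = $386,600
The violation was not knowing: no 80% increase.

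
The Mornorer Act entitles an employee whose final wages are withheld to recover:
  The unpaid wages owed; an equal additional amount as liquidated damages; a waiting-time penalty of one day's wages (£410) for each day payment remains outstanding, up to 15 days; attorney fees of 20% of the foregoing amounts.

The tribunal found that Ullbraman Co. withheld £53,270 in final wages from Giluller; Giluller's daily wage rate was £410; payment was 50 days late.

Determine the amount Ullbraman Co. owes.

Total award: £135,228

Liquidated damages (equal amount): £53,270
Penalty days: min(50, 15) = 15
Waiting-time penalty: 15 × £410 = £6,150
Subtotal: £53,270 + £53,270 + £6,150 = £112,690
Attorney fees: 20% of £112,690 = £22,538
Total award: £112,690 + £22,538 = £135,228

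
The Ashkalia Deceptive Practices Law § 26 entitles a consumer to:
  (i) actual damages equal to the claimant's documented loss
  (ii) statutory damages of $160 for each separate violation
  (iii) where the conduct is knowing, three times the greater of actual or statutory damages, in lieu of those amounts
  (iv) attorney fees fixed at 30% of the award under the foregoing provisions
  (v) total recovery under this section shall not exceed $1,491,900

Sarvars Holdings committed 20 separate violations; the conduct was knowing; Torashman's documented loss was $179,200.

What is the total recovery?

Statutory damages: 20 × $160 = $3,200
Greater of actual damages ($179,200) or statutory damages ($3,200): $179,200
Trebled: 3 × $179,200 = $537,600
Attorney fees: 30% of $537,600 = $161,280
Total before cap: $537,600 + $161,280 = $698,880
Cap at $1,491,900: $698,880 is within the cap, no reduction.

Total recovery: $698,880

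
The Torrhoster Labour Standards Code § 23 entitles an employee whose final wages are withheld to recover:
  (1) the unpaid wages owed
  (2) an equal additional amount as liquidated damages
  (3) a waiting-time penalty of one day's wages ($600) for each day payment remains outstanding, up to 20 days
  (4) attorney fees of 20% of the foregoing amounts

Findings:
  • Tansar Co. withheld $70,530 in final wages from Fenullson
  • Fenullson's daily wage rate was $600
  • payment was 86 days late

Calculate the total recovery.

Liquidated damages (equal amount): $70,530
Penalty days: min(86, 20) = 20
Waiting-time penalty: 20 × $600 = $12,000
Subtotal: $70,530 + $70,530 + $12,000 = $153,060
Attorney fees: 20% of $153,060 = $30,612
Total award: $153,060 + $30,612 = $183,672

$183,672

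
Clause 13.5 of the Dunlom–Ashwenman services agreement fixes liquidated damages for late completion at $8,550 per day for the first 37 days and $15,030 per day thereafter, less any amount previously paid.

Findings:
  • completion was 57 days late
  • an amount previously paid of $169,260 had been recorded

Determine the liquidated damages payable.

$447,690

First 37 days: 37 × $8,550 = $316,350
Remaining days: (57 − 37) × $15,030 = $300,600
Accrued per-day damages: $316,350 + $300,600 = $616,950
Less amount previously paid: $616,950 − $169,260 = $447,690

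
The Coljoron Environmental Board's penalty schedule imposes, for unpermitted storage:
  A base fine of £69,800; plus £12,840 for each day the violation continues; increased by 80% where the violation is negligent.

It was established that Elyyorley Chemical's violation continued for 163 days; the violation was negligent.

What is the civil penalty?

£3,892,896

Per-day component: 163 × £12,840 = £2,092,920
Base plus per-day: £69,800 + £2,092,920 = £2,162,720
Enhancement: 80% of £2,162,720 = £1,730,176
Enhanced fine: £2,162,720 + £1,730,176 = £3,892,896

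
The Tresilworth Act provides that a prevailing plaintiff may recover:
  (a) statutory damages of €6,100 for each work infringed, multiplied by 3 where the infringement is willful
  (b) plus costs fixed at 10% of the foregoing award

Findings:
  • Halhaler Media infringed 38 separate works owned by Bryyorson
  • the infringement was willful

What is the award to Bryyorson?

Statutory damages: 38 × €6,100 = €231,800
Trebled: 3 × €231,800 = €695,400
Costs: 10% of €695,400 = €69,540
Award plus costs: €695,400 + €69,540 = €764,940

€764,940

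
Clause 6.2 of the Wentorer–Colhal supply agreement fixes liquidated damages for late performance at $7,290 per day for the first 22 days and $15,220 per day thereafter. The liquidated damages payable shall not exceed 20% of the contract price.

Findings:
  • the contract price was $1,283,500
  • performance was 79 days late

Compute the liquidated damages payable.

First 22 days: 22 × $7,290 = $160,380
Remaining days: (79 − 22) × $15,220 = $867,540
Accrued per-day damages: $160,380 + $867,540 = $1,027,920
Cap: 20% of $1,283,500 = $256,700
Cap at $256,700: $1,027,920 exceeds the cap → $256,700

$256,700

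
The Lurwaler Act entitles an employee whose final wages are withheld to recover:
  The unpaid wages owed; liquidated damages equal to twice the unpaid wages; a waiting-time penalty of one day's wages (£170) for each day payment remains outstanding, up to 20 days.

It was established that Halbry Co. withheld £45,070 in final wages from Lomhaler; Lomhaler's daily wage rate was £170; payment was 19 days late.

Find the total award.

£138,440

Doubled: 2 × £45,070 = £90,140
Penalty days: min(19, 20) = 19
Waiting-time penalty: 19 × £170 = £3,230
Total award: £45,070 + £90,140 + £3,230 = £138,440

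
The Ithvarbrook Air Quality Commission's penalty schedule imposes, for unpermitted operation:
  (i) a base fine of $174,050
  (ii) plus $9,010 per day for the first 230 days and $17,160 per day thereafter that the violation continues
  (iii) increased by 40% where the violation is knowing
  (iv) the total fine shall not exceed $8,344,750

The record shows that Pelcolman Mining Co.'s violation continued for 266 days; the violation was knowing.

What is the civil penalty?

$4,009,754

First 230 days: 230 × $9,010 = $2,072,300
Remaining days: (266 − 230) × $17,160 = $617,760
Per-day component: $2,072,300 + $617,760 = $2,690,060
Base plus per-day: $174,050 + $2,690,060 = $2,864,110
Enhancement: 40% of $2,864,110 = $1,145,644
Enhanced fine: $2,864,110 + $1,145,644 = $4,009,754
Cap at $8,344,750: $4,009,754 is within the cap, no reduction.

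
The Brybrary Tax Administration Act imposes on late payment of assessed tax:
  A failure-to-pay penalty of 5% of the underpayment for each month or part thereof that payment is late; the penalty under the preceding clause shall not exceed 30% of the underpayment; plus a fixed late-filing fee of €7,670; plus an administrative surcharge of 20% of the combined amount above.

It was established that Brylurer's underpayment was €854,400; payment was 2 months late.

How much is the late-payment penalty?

Accrued rate: 5% × 2 = 10%, capped at 30% → 10%
Failure-to-pay penalty: 10% of €854,400 = €85,440
Penalty before surcharge: €85,440 + €7,670 = €93,110
Administrative surcharge: 20% of €93,110 = €18,622
Total penalty: €93,110 + €18,622 = €111,732

€111,732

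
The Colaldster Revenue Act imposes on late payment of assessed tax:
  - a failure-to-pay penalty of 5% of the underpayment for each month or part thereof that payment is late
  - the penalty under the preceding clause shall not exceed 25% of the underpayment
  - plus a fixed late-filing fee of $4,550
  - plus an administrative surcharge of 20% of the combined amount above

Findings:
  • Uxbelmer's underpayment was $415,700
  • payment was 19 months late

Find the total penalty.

Accrued rate: 5% × 19 = 95%, capped at 25% → 25%
Failure-to-pay penalty: 25% of $415,700 = $103,925
Penalty before surcharge: $103,925 + $4,550 = $108,475
Administrative surcharge: 20% of $108,475 = $21,695
Total penalty: $108,475 + $21,695 = $130,170

$130,170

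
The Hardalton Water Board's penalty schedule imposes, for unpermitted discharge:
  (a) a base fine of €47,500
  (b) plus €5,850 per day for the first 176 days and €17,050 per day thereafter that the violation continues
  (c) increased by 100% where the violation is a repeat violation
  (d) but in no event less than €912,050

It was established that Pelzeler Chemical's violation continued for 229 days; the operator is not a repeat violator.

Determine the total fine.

First 176 days: 176 × €5,850 = €1,029,600
Remaining days: (229 − 176) × €17,050 = €903,650
Per-day component: €1,029,600 + €903,650 = €1,933,250
Base plus per-day: €47,500 + €1,933,250 = €1,980,750
The operator is not a repeat violator: no 100% increase.
Minimum €912,050: €1,980,750 meets the minimum, no increase.

€1,980,750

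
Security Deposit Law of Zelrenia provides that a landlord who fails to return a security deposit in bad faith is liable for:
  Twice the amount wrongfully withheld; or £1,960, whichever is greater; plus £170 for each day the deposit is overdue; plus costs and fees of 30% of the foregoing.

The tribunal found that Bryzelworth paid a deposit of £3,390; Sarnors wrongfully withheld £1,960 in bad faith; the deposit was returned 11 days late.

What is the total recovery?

£7,527

Doubled: 2 × £1,960 = £3,920
Minimum £1,960: £3,920 meets the minimum, no increase.
Late-return penalty: 11 × £170 = £1,870
Damages plus late penalty: £3,920 + £1,870 = £5,790
Costs and fees: 30% of £5,790 = £1,737
Total recovery: £5,790 + £1,737 = £7,527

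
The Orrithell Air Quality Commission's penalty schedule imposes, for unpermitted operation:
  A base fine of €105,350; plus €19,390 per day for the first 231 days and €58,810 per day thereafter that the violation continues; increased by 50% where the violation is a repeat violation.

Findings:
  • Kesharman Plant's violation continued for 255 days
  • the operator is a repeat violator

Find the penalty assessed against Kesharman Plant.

First 231 days: 231 × €19,390 = €4,479,090
Remaining days: (255 − 231) × €58,810 = €1,411,440
Per-day component: €4,479,090 + €1,411,440 = €5,890,530
Base plus per-day: €105,350 + €5,890,530 = €5,995,880
Enhancement: 50% of €5,995,880 = €2,997,940
Enhanced fine: €5,995,880 + €2,997,940 = €8,993,820

Civil penalty: €8,993,820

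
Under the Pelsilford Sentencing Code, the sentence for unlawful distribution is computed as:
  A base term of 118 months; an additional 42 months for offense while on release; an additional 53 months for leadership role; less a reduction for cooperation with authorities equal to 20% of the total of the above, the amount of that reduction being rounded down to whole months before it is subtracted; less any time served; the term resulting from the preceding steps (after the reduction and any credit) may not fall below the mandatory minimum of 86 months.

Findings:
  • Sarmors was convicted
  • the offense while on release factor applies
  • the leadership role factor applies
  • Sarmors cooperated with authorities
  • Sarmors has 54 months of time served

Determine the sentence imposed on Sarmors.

Offense while on release enhancement: +42 months
Leadership role enhancement: +53 months
Adjusted term: 118 months + 42 months + 53 months = 213 months
Cooperation with authorities reduction: 20% of 213 months = 42 months (rounded down)
After reduction: 213 − 42 = 171 months
Less time served: 171 months − 54 months = 117 months
Minimum 86 months: 117 months meets the minimum, no increase.

117 months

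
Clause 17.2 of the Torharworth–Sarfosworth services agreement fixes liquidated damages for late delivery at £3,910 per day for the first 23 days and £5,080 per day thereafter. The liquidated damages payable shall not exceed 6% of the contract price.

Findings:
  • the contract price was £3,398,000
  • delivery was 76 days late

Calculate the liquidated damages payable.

First 23 days: 23 × £3,910 = £89,930
Remaining days: (76 − 23) × £5,080 = £269,240
Accrued per-day damages: £89,930 + £269,240 = £359,170
Cap: 6% of £3,398,000 = £203,880
Cap at £203,880: £359,170 exceeds the cap → £203,880

£203,880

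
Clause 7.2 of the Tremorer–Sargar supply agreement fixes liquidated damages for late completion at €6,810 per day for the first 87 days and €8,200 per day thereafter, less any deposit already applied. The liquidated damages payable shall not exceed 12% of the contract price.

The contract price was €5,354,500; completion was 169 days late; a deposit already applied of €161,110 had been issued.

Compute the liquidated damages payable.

First 87 days: 87 × €6,810 = €592,470
Remaining days: (169 − 87) × €8,200 = €672,400
Accrued per-day damages: €592,470 + €672,400 = €1,264,870
Less deposit already applied: €1,264,870 − €161,110 = €1,103,760
Cap: 12% of €5,354,500 = €642,540
Cap at €642,540: €1,103,760 exceeds the cap → €642,540

€642,540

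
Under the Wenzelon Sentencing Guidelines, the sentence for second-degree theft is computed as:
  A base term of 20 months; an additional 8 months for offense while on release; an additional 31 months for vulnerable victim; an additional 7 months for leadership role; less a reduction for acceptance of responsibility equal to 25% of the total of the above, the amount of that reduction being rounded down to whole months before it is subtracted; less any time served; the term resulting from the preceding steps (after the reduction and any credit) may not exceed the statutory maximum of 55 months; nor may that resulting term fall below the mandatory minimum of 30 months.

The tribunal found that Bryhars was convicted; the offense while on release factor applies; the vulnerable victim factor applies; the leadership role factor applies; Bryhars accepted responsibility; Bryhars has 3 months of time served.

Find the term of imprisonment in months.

47 months

Offense while on release enhancement: +8 months
Vulnerable victim enhancement: +31 months
Leadership role enhancement: +7 months
Adjusted term: 20 months + 8 months + 31 months + 7 months = 66 months
Acceptance of responsibility reduction: 25% of 66 months = 16 months (rounded down)
After reduction: 66 − 16 = 50 months
Less time served: 50 months − 3 months = 47 months
Cap at 55 months: 47 months is within the cap, no reduction.
Minimum 30 months: 47 months meets the minimum, no increase.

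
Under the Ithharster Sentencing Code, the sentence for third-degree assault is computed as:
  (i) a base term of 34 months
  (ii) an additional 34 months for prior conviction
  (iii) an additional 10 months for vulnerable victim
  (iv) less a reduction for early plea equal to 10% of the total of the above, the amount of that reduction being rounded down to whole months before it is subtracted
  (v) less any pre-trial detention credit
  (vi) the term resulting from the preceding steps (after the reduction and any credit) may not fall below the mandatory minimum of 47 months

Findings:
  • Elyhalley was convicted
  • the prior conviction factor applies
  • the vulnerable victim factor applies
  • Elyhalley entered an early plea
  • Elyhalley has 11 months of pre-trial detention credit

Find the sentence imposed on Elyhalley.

Sentence: 60 months

Prior conviction enhancement: +34 months
Vulnerable victim enhancement: +10 months
Adjusted term: 34 months + 34 months + 10 months = 78 months
Early plea reduction: 10% of 78 months = 7 months (rounded down)
After reduction: 78 − 7 = 71 months
Less pre-trial detention credit: 71 months − 11 months = 60 months
Minimum 47 months: 60 months meets the minimum, no increase.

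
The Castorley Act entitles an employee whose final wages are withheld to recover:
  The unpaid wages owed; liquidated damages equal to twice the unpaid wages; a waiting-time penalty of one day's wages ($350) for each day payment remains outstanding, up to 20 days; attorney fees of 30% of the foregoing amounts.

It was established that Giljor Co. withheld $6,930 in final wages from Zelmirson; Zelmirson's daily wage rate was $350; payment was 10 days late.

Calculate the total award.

$31,577

Doubled: 2 × $6,930 = $13,860
Penalty days: min(10, 20) = 10
Waiting-time penalty: 10 × $350 = $3,500
Subtotal: $6,930 + $13,860 + $3,500 = $24,290
Attorney fees: 30% of $24,290 = $7,287
Total award: $24,290 + $7,287 = $31,577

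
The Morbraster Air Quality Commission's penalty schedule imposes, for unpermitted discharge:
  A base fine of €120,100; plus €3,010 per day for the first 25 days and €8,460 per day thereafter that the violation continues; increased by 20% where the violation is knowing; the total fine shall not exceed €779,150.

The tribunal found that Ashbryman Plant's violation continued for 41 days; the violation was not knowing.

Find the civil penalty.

First 25 days: 25 × €3,010 = €75,250
Remaining days: (41 − 25) × €8,460 = €135,360
Per-day component: €75,250 + €135,360 = €210,610
Base plus per-day: €120,100 + €210,610 = €330,710
The violation was not knowing: no 20% increase.
Cap at €779,150: €330,710 is within the cap, no reduction.

€330,710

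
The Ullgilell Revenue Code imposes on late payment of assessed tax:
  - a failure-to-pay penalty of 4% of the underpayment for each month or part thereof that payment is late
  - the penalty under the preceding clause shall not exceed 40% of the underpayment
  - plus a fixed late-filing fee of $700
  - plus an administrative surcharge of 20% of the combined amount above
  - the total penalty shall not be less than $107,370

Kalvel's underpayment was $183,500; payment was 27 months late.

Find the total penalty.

$107,370

Accrued rate: 4% × 27 = 108%, capped at 40% → 40%
Failure-to-pay penalty: 40% of $183,500 = $73,400
Penalty before surcharge: $73,400 + $700 = $74,100
Administrative surcharge: 20% of $74,100 = $14,820
Total penalty: $74,100 + $14,820 = $88,920
Minimum $107,370: $88,920 is below the minimum → $107,370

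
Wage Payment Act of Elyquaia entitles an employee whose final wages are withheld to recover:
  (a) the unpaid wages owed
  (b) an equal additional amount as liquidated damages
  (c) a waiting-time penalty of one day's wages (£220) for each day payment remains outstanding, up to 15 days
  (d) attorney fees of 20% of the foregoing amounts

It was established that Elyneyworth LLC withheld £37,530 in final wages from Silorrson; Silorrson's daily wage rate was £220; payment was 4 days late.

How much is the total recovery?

Liquidated damages (equal amount): £37,530
Penalty days: min(4, 15) = 4
Waiting-time penalty: 4 × £220 = £880
Subtotal: £37,530 + £37,530 + £880 = £75,940
Attorney fees: 20% of £75,940 = £15,188
Total award: £75,940 + £15,188 = £91,128

£91,128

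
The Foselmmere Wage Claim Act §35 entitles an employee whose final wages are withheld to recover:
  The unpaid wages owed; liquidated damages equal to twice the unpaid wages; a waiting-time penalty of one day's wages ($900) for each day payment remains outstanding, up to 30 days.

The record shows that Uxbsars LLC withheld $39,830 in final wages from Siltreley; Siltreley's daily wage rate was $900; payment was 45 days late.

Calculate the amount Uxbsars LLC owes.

$146,490

Doubled: 2 × $39,830 = $79,660
Penalty days: min(45, 30) = 30
Waiting-time penalty: 30 × $900 = $27,000
Total award: $39,830 + $79,660 + $27,000 = $146,490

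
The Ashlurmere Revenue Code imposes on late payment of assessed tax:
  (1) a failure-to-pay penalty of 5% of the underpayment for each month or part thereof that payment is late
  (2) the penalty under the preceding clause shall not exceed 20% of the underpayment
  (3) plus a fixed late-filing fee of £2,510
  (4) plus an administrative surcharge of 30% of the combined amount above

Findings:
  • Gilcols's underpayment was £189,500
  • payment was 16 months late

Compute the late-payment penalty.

Accrued rate: 5% × 16 = 80%, capped at 20% → 20%
Failure-to-pay penalty: 20% of £189,500 = £37,900
Penalty before surcharge: £37,900 + £2,510 = £40,410
Administrative surcharge: 30% of £40,410 = £12,123
Total penalty: £40,410 + £12,123 = £52,533

£52,533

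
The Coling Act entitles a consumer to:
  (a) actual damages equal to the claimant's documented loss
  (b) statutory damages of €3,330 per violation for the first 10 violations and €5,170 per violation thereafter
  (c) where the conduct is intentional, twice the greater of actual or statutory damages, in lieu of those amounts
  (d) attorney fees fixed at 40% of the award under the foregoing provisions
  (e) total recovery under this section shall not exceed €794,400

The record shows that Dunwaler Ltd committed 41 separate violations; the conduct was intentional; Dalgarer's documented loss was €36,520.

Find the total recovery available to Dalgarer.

€541,996

First 10 violations: 10 × €3,330 = €33,300
Remaining violations: (41 − 10) × €5,170 = €160,270
Statutory damages: €33,300 + €160,270 = €193,570
Greater of actual damages (€36,520) or statutory damages (€193,570): €193,570
Doubled: 2 × €193,570 = €387,140
Attorney fees: 40% of €387,140 = €154,856
Total before cap: €387,140 + €154,856 = €541,996
Cap at €794,400: €541,996 is within the cap, no reduction.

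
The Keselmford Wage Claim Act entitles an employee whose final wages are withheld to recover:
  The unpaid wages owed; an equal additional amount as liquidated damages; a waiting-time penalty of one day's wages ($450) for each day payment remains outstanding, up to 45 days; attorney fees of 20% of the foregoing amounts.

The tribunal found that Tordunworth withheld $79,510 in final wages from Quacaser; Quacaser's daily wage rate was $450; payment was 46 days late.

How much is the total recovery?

Total award: $215,124

Liquidated damages (equal amount): $79,510
Penalty days: min(46, 45) = 45
Waiting-time penalty: 45 × $450 = $20,250
Subtotal: $79,510 + $79,510 + $20,250 = $179,270
Attorney fees: 20% of $179,270 = $35,854
Total award: $179,270 + $35,854 = $215,124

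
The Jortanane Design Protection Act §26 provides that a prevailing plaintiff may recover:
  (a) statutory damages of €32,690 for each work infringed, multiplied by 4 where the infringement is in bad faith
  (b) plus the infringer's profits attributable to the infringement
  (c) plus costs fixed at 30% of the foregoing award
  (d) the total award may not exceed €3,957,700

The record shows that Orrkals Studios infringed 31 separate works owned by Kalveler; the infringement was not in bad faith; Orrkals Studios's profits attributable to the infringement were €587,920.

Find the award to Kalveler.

Award: €2,081,703

Statutory damages: 31 × €32,690 = €1,013,390
Infringement not in bad faith: no ×4 enhancement.
Combined award: €1,013,390 + €587,920 = €1,601,310
Costs: 30% of €1,601,310 = €480,393
Award plus costs: €1,601,310 + €480,393 = €2,081,703
Cap at €3,957,700: €2,081,703 is within the cap, no reduction.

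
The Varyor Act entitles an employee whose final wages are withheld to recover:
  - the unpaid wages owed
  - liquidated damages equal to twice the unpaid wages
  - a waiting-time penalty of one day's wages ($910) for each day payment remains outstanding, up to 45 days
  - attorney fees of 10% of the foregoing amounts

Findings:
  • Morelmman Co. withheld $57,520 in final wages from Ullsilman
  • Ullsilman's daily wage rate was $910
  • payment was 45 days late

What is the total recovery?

Doubled: 2 × $57,520 = $115,040
Penalty days: min(45, 45) = 45
Waiting-time penalty: 45 × $910 = $40,950
Subtotal: $57,520 + $115,040 + $40,950 = $213,510
Attorney fees: 10% of $213,510 = $21,351
Total award: $213,510 + $21,351 = $234,861

$234,861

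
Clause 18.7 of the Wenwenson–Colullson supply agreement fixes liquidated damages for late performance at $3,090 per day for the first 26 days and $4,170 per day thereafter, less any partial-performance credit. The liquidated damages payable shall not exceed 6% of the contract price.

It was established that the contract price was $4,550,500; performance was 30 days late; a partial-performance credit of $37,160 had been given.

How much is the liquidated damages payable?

First 26 days: 26 × $3,090 = $80,340
Remaining days: (30 − 26) × $4,170 = $16,680
Accrued per-day damages: $80,340 + $16,680 = $97,020
Less partial-performance credit: $97,020 − $37,160 = $59,860
Cap: 6% of $4,550,500 = $273,030
Cap at $273,030: $59,860 is within the cap, no reduction.

$59,860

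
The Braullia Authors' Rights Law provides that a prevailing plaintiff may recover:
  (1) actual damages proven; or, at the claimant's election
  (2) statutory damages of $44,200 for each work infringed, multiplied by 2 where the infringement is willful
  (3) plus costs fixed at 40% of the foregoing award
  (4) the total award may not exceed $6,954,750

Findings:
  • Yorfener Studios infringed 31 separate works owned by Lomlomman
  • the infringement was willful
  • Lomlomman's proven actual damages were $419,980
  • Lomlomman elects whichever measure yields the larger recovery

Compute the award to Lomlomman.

Statutory damages: 31 × $44,200 = $1,370,200
Doubled: 2 × $1,370,200 = $2,740,400
Greater of actual damages ($419,980) or enhanced statutory damages ($2,740,400): $2,740,400
Costs: 40% of $2,740,400 = $1,096,160
Award plus costs: $2,740,400 + $1,096,160 = $3,836,560
Cap at $6,954,750: $3,836,560 is within the cap, no reduction.

$3,836,560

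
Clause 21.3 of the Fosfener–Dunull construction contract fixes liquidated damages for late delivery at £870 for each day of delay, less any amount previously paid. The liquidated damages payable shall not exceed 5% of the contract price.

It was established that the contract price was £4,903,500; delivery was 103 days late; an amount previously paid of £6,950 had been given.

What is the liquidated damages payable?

£82,660

Per-day damages: 103 × £870 = £89,610
Less amount previously paid: £89,610 − £6,950 = £82,660
Cap: 5% of £4,903,500 = £245,175
Cap at £245,175: £82,660 is within the cap, no reduction.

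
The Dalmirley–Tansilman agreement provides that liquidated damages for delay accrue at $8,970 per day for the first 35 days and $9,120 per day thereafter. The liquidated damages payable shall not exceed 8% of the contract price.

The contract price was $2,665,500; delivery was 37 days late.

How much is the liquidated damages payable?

First 35 days: 35 × $8,970 = $313,950
Remaining days: (37 − 35) × $9,120 = $18,240
Accrued per-day damages: $313,950 + $18,240 = $332,190
Cap: 8% of $2,665,500 = $213,240
Cap at $213,240: $332,190 exceeds the cap → $213,240

$213,240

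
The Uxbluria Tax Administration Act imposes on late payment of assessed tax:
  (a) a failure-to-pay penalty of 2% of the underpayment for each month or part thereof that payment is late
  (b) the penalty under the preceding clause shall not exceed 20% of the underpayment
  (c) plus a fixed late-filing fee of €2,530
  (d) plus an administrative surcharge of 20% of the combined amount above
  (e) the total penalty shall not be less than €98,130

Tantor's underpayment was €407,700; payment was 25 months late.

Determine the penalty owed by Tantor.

Accrued rate: 2% × 25 = 50%, capped at 20% → 20%
Failure-to-pay penalty: 20% of €407,700 = €81,540
Penalty before surcharge: €81,540 + €2,530 = €84,070
Administrative surcharge: 20% of €84,070 = €16,814
Total penalty: €84,070 + €16,814 = €100,884
Minimum €98,130: €100,884 meets the minimum, no increase.

€100,884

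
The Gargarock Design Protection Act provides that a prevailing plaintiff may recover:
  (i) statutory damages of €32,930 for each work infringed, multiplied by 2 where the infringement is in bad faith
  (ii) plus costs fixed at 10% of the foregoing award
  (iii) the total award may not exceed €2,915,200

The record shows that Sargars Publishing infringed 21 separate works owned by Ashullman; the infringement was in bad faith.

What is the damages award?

Award: €1,521,366

Statutory damages: 21 × €32,930 = €691,530
Doubled: 2 × €691,530 = €1,383,060
Costs: 10% of €1,383,060 = €138,306
Award plus costs: €1,383,060 + €138,306 = €1,521,366
Cap at €2,915,200: €1,521,366 is within the cap, no reduction.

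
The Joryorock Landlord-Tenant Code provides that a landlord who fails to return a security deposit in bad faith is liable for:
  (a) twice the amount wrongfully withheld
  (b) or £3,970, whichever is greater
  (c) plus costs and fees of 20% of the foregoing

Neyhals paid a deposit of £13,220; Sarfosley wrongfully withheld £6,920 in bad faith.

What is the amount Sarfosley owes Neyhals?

Doubled: 2 × £6,920 = £13,840
Minimum £3,970: £13,840 meets the minimum, no increase.
Costs and fees: 20% of £13,840 = £2,768
Total recovery: £13,840 + £2,768 = £16,608

Recovery: £16,608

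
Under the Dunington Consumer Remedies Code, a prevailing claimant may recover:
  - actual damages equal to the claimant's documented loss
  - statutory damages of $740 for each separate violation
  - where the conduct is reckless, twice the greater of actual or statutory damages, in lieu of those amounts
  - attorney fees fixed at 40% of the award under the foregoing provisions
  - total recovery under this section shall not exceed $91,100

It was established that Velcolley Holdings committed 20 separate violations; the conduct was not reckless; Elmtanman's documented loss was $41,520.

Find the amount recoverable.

Statutory damages: 20 × $740 = $14,800
Conduct not reckless: the in-lieu enhancement does not apply.
Actual plus statutory damages: $41,520 + $14,800 = $56,320
Attorney fees: 40% of $56,320 = $22,528
Total before cap: $56,320 + $22,528 = $78,848
Cap at $91,100: $78,848 is within the cap, no reduction.

$78,848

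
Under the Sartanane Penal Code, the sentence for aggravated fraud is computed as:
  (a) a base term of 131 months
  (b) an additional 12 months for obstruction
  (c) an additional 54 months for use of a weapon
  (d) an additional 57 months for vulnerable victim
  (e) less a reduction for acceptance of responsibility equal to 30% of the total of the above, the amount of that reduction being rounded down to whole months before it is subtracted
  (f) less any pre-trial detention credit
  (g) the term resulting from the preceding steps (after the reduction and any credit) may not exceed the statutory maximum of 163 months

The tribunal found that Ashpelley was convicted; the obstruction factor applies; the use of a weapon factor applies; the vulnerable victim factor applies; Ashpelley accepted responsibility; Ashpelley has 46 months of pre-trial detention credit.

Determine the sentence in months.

132 months

Obstruction enhancement: +12 months
Use of a weapon enhancement: +54 months
Vulnerable victim enhancement: +57 months
Adjusted term: 131 months + 12 months + 54 months + 57 months = 254 months
Acceptance of responsibility reduction: 30% of 254 months = 76 months (rounded down)
After reduction: 254 − 76 = 178 months
Less pre-trial detention credit: 178 months − 46 months = 132 months
Cap at 163 months: 132 months is within the cap, no reduction.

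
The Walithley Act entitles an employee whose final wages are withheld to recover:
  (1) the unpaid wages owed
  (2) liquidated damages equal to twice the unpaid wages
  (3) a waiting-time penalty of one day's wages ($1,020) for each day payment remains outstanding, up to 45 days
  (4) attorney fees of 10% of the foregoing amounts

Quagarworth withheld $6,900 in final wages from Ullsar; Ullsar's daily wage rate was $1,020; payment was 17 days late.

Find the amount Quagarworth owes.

$41,844

Doubled: 2 × $6,900 = $13,800
Penalty days: min(17, 45) = 17
Waiting-time penalty: 17 × $1,020 = $17,340
Subtotal: $6,900 + $13,800 + $17,340 = $38,040
Attorney fees: 10% of $38,040 = $3,804
Total award: $38,040 + $3,804 = $41,844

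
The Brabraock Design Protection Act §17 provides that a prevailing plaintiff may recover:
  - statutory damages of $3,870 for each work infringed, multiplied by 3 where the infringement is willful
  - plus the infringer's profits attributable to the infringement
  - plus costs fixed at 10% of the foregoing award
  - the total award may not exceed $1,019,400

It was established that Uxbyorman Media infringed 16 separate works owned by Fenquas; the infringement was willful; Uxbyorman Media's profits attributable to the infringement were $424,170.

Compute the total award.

Statutory damages: 16 × $3,870 = $61,920
Trebled: 3 × $61,920 = $185,760
Combined award: $185,760 + $424,170 = $609,930
Costs: 10% of $609,930 = $60,993
Award plus costs: $609,930 + $60,993 = $670,923
Cap at $1,019,400: $670,923 is within the cap, no reduction.

$670,923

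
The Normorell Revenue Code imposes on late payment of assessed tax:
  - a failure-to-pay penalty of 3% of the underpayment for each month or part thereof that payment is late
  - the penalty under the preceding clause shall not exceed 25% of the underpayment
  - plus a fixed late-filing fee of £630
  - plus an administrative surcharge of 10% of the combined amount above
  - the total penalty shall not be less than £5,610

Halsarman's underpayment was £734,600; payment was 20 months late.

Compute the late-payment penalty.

£202,708

Accrued rate: 3% × 20 = 60%, capped at 25% → 25%
Failure-to-pay penalty: 25% of £734,600 = £183,650
Penalty before surcharge: £183,650 + £630 = £184,280
Administrative surcharge: 10% of £184,280 = £18,428
Total penalty: £184,280 + £18,428 = £202,708
Minimum £5,610: £202,708 meets the minimum, no increase.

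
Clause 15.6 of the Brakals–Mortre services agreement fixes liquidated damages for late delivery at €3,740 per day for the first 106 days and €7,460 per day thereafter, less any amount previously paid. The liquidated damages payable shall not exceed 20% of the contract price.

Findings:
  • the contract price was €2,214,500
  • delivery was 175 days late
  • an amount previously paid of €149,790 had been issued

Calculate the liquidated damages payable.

€442,900

First 106 days: 106 × €3,740 = €396,440
Remaining days: (175 − 106) × €7,460 = €514,740
Accrued per-day damages: €396,440 + €514,740 = €911,180
Less amount previously paid: €911,180 − €149,790 = €761,390
Cap: 20% of €2,214,500 = €442,900
Cap at €442,900: €761,390 exceeds the cap → €442,900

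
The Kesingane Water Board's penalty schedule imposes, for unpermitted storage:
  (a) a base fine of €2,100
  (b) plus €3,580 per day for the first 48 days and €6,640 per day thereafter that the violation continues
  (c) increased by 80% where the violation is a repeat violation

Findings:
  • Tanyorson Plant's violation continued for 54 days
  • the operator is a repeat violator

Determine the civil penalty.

First 48 days: 48 × €3,580 = €171,840
Remaining days: (54 − 48) × €6,640 = €39,840
Per-day component: €171,840 + €39,840 = €211,680
Base plus per-day: €2,100 + €211,680 = €213,780
Enhancement: 80% of €213,780 = €171,024
Enhanced fine: €213,780 + €171,024 = €384,804

€384,804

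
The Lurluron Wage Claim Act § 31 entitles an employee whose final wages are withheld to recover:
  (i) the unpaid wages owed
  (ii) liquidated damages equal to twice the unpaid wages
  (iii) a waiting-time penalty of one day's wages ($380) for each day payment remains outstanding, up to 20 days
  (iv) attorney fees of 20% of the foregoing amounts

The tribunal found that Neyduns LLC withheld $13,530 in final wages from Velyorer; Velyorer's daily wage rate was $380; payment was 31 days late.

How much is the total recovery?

Total award: $57,828

Doubled: 2 × $13,530 = $27,060
Penalty days: min(31, 20) = 20
Waiting-time penalty: 20 × $380 = $7,600
Subtotal: $13,530 + $27,060 + $7,600 = $48,190
Attorney fees: 20% of $48,190 = $9,638
Total award: $48,190 + $9,638 = $57,828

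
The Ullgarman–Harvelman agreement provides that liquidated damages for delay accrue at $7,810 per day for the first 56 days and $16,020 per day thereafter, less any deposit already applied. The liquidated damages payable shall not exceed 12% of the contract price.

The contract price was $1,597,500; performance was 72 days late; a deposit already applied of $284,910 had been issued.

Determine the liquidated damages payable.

First 56 days: 56 × $7,810 = $437,360
Remaining days: (72 − 56) × $16,020 = $256,320
Accrued per-day damages: $437,360 + $256,320 = $693,680
Less deposit already applied: $693,680 − $284,910 = $408,770
Cap: 12% of $1,597,500 = $191,700
Cap at $191,700: $408,770 exceeds the cap → $191,700

$191,700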